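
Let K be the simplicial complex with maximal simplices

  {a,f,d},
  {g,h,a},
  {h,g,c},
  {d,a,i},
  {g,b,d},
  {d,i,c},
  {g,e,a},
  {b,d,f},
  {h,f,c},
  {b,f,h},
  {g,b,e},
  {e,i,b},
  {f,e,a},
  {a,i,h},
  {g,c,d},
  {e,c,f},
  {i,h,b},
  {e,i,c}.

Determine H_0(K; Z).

Order the vertices as a < b < c < d < e < f < g < h < i. Listing each simplex with vertices in this order, K has dimension 2 with simplices:

  0-simplices (9): a, b, c, d, e, f, g, h, i
  1-simplices (27): ad, ae, af, ag, ah, ai, bd, be, bf, bg, bh, bi, cd, ce, cf, cg, ch, ci, df, dg, di, ef, eg, ei, fh, gh, hi
  2-simplices (18): adf, adi, aef, aeg, agh, ahi, bdf, bdg, beg, bei, bfh, bhi, cdg, cdi, cef, cei, cfh, cgh

Hence C_0 ≅ Z^9, C_1 ≅ Z^27, C_2 ≅ Z^18.

∂_1: C_1 → C_0 sends each edge [p,q] (with p < q) to q − p.
This gives a 9×27 integer matrix of rank 8; reducing to Smith normal form yields diagonal entries (1,1,1,1,1,1,1,1).

∂_2: C_2 → C_1 sends each 2-simplex [p,q,r] to [q,r] − [p,r] + [p,q]. For instance
  ∂cdi = di − ci + cd,
  ∂cgh = gh − ch + cg.
The resulting 27×18 matrix has rank 17, and its Smith normal form has invariant factors (1,1,1,1,1,1,1,1,1,1,1,1,1,1,1,1,1).

From H_k ≅ ker(∂_k) / im(∂_{k+1}) we obtain:

  H_0: rank C_0 − rank ∂_1 = 9 − 8 = 1, and the invariant factors of ∂_1 are all 1, so H_0 = Z.

H_0 ≅ Z.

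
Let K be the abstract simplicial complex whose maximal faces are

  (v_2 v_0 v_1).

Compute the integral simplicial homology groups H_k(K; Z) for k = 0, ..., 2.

H_0 ≅ Z,  H_1 = 0,  H_2 = 0.

K has 3 vertices, 3 edges, 1 triangle.
rank ∂_0 = 0, rank ∂_1 = 2 ⇒ b_0 = 3 − 0 − 2 = 1; all invariant factors of ∂_1 are 1 so no torsion. So H_0 ≅ Z.
rank ∂_1 = 2, rank ∂_2 = 1 ⇒ b_1 = 3 − 2 − 1 = 0; all invariant factors of ∂_2 are 1 so no torsion. So H_1 ≅ 0.
rank ∂_2 = 1, rank ∂_3 = 0 ⇒ b_2 = 1 − 1 − 0 = 0. So H_2 ≅ 0.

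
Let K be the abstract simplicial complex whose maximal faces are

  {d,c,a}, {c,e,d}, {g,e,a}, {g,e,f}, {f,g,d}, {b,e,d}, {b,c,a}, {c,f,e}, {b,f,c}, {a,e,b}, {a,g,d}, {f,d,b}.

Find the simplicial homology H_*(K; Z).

Fix the vertex order a < b < c < d < e < f < g and write every simplex with vertices in increasing order. Then dim K = 2 and the simplices of K are:

  0-simplices (7): a, b, c, d, e, f, g
  1-simplices (18): ab, ac, ad, ae, ag, bc, bd, be, bf, cd, ce, cf, de, df, dg, ef, eg, fg
  2-simplices (12): abc, abe, acd, adg, aeg, bcf, bde, bdf, cde, cef, dfg, efg

giving chain groups C_0 ≅ Z^7, C_1 ≅ Z^18, C_2 ≅ Z^12.

Boundary ∂_1: C_1 → C_0 is given by ∂[p,q] = [q] − [p].
This gives a 7×18 integer matrix of rank 6; reducing to Smith normal form yields diagonal entries (1,1,1,1,1,1).

The boundary map ∂_2: C_2 → C_1 sends each 2-simplex [p,q,r] to [q,r] − [p,r] + [p,q]. For instance
  ∂aeg = eg − ag + ae,
  ∂bde = de − be + bd.
As a 18×12 matrix over Z this has rank 12, with invariant factors (1,1,1,1,1,1,1,1,1,1,1,2).

From H_k ≅ ker(∂_k) / im(∂_{k+1}) we obtain:

  H_0: rank C_0 − rank ∂_1 = 7 − 6 = 1, and the invariant factors of ∂_1 are all 1, so H_0 ≅ Z.
  H_1: rank ker ∂_1 − rank ∂_2 = (18 − 6) − 12 = 0, and ∂_2 has invariant factor 2 > 1, so H_1 ≅ Z/2Z.
  H_2: rank ker ∂_2 − rank ∂_3 = (12 − 12) − 0 = 0, and there is no ∂_3, so H_2 ≅ 0.

(K is a triangulation of the real projective plane RP^2.)

H_0 ≅ Z,  H_1 ≅ Z/2Z,  H_2 = 0.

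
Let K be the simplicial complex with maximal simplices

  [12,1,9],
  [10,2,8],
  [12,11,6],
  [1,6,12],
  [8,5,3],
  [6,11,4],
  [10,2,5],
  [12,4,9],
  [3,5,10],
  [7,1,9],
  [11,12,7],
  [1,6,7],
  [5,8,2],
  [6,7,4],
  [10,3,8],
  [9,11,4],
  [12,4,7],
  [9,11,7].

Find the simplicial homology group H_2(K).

Fix the vertex order 1 < 2 < 3 < 4 < 5 < 6 < 7 < 8 < 9 < 10 < 11 < 12 and write every simplex with vertices in increasing order. Then dim K = 2 and the simplices of K are:

  0-simplices (12): [1], [2], [3], [4], [5], [6], [7], [8], [9], [10], [11], [12]
  1-simplices (27): (27 of them)
  2-simplices (18): (18 of them)

so the chain groups are C_0 ≅ Z^12, C_1 ≅ Z^27, C_2 ≅ Z^18.

Boundary ∂_1: C_1 → C_0 sends each edge [p,q] (with p < q) to q − p.
The 12×27 boundary matrix has rank 10 and Smith normal form diag(1,1,1,1,1,1,1,1,1,1).

The boundary map ∂_2: C_2 → C_1 maps a triangle to the signed sum of its edges. For instance
  ∂[7,9,11] = [9,11] − [7,11] + [7,9],
  ∂[1,6,12] = [6,12] − [1,12] + [1,6].
This gives a 27×18 integer matrix of rank 17; reducing to Smith normal form yields diagonal entries (1,1,1,1,1,1,1,1,1,1,1,1,1,1,1,1,2).

Reading off H_k = ker ∂_k / im ∂_{k+1}:

  H_2: rank ker ∂_2 − rank ∂_3 = (18 − 17) − 0 = 1, and there is no ∂_3, so H_2 ≅ Z.

H_2 ≅ Z.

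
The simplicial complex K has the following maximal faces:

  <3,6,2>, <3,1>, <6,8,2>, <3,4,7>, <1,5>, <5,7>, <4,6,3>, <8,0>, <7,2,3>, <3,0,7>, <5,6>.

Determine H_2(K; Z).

Fix the vertex order 0 < 1 < 2 < 3 < 4 < 5 < 6 < 7 < 8 and write every simplex with vertices in increasing order. Then dim K = 2 and the simplices of K are:

  0-simplices (9): [0], [1], [2], [3], [4], [5], [6], [7], [8]
  1-simplices (17): [0,3], [0,7], [0,8], [1,3], [1,5], [2,3], [2,6], [2,7], [2,8], [3,4], [3,6], [3,7], [4,6], [4,7], [5,6], [5,7], [6,8]
  2-simplices (6): [0,3,7], [2,3,6], [2,3,7], [2,6,8], [3,4,6], [3,4,7]

Hence C_0 ≅ Z^9, C_1 ≅ Z^17, C_2 ≅ Z^6.

The boundary map ∂_1: C_1 → C_0 maps an edge to its endpoints' difference, ∂[p,q] = q − p. For instance
  ∂[5,7] = [7] − [5].
The resulting 9×17 matrix has rank 8, and its Smith normal form has invariant factors (1,1,1,1,1,1,1,1).

The boundary map ∂_2: C_2 → C_1 acts by ∂[p,q,r] = [q,r] − [p,r] + [p,q]. For instance
  ∂[3,4,6] = [4,6] − [3,6] + [3,4],
  ∂[0,3,7] = [3,7] − [0,7] + [0,3].
As a 17×6 matrix over Z this has rank 6, with invariant factors (1,1,1,1,1,1).

Computing H_k = (kernel of ∂_k) / (image of ∂_{k+1}):

  H_2: rank ker ∂_2 − rank ∂_3 = (6 − 6) − 0 = 0, and there is no ∂_3, so H_2 = 0.

H_2 = 0.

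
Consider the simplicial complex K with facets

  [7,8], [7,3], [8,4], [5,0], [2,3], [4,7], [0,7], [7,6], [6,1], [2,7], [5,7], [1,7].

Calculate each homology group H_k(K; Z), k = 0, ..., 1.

We work with the vertex ordering 0 < 1 < 2 < 3 < 4 < 5 < 6 < 7 < 8. The simplices of K, each written with vertices in increasing order, are:

  0-simplices (9): [0], [1], [2], [3], [4], [5], [6], [7], [8]
  1-simplices (12): [0,5], [0,7], [1,6], [1,7], [2,3], [2,7], [3,7], [4,7], [4,8], [5,7], [6,7], [7,8]

Hence C_0 ≅ Z^9, C_1 ≅ Z^12.

Boundary ∂_1: C_1 → C_0 sends each edge [p,q] (with p < q) to q − p. For instance
  ∂[1,6] = [6] − [1].
As a 9×12 matrix over Z this has rank 8, with invariant factors (1,1,1,1,1,1,1,1).

Now H_k = ker ∂_k / im ∂_{k+1}, so:

  H_0: rank C_0 − rank ∂_1 = 9 − 8 = 1, and the invariant factors of ∂_1 are all 1, so H_0 = Z.
  H_1: rank ker ∂_1 − rank ∂_2 = (12 − 8) − 0 = 4, and there is no ∂_2, so H_1 = Z^4.

H_0 = Z,  H_1 = Z^4.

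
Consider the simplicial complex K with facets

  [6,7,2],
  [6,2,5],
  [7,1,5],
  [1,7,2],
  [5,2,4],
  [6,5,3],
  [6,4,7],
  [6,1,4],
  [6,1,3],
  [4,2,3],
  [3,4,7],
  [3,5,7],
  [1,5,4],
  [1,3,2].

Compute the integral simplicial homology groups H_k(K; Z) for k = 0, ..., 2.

Take the total order 1 < 2 < 3 < 4 < 5 < 6 < 7 on the vertex set. Then K (dimension 2) consists of the simplices:

  0-simplices (7): [1], [2], [3], [4], [5], [6], [7]
  1-simplices (21): [1,2], [1,3], [1,4], [1,5], [1,6], [1,7], [2,3], [2,4], [2,5], [2,6], [2,7], [3,4], [3,5], [3,6], [3,7], [4,5], [4,6], [4,7], [5,6], [5,7], [6,7]
  2-simplices (14): [1,2,3], [1,2,7], [1,3,6], [1,4,5], [1,4,6], [1,5,7], [2,3,4], [2,4,5], [2,5,6], [2,6,7], [3,4,7], [3,5,6], [3,5,7], [4,6,7]

Hence C_0 ≅ Z^7, C_1 ≅ Z^21, C_2 ≅ Z^14.

The boundary map ∂_1: C_1 → C_0 is given by ∂[p,q] = [q] − [p]. For instance
  ∂[4,7] = [7] − [4].
This gives a 7×21 integer matrix of rank 6; reducing to Smith normal form yields diagonal entries (1,1,1,1,1,1).

∂_2: C_2 → C_1 acts by ∂[p,q,r] = [q,r] − [p,r] + [p,q]. For instance
  ∂[2,3,4] = [3,4] − [2,4] + [2,3],
  ∂[3,5,6] = [5,6] − [3,6] + [3,5].
The resulting 21×14 matrix has rank 13, and its Smith normal form has invariant factors (1,1,1,1,1,1,1,1,1,1,1,1,1).

From H_k ≅ ker(∂_k) / im(∂_{k+1}) we obtain:

  H_0: rank C_0 − rank ∂_1 = 7 − 6 = 1, and the invariant factors of ∂_1 are all 1, so H_0 = Z.
  H_1: rank ker ∂_1 − rank ∂_2 = (21 − 6) − 13 = 2, and the invariant factors of ∂_2 are all 1, so H_1 = Z^2.
  H_2: rank ker ∂_2 − rank ∂_3 = (14 − 13) − 0 = 1, and there is no ∂_3, so H_2 = Z.

(K is a triangulation of the torus T^2.)

H_0 ≅ Z,  H_1 ≅ Z^2,  H_2 ≅ Z.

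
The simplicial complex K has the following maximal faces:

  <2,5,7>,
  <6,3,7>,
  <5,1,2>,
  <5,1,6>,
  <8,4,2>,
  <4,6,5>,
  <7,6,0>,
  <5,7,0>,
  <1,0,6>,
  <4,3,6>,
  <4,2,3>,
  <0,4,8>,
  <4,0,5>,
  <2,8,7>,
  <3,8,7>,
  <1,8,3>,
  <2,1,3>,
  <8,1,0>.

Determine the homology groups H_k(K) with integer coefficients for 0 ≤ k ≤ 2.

Fix the vertex order 0 < 1 < 2 < 3 < 4 < 5 < 6 < 7 < 8 and write every simplex with vertices in increasing order. Then dim K = 2 and the simplices of K are:

  0-simplices (9): [0], [1], [2], [3], [4], [5], [6], [7], [8]
  1-simplices (27): (27 of them)
  2-simplices (18): [0,1,6], [0,1,8], [0,4,5], [0,4,8], [0,5,7], [0,6,7], [1,2,3], [1,2,5], [1,3,8], [1,5,6], [2,3,4], [2,4,8], [2,5,7], [2,7,8], [3,4,6], [3,6,7], [3,7,8], [4,5,6]

so the chain groups are C_0 ≅ Z^9, C_1 ≅ Z^27, C_2 ≅ Z^18.

The boundary map ∂_1: C_1 → C_0 sends each edge [p,q] (with p < q) to q − p.
The resulting 9×27 matrix has rank 8, and its Smith normal form has invariant factors (1,1,1,1,1,1,1,1).

∂_2: C_2 → C_1 acts by ∂[p,q,r] = [q,r] − [p,r] + [p,q]. For instance
  ∂[3,6,7] = [6,7] − [3,7] + [3,6],
  ∂[2,7,8] = [7,8] − [2,8] + [2,7].
As a 27×18 matrix over Z this has rank 18, with invariant factors (1,1,1,1,1,1,1,1,1,1,1,1,1,1,1,1,1,2).

Now H_k = ker ∂_k / im ∂_{k+1}, so:

  H_0: rank C_0 − rank ∂_1 = 9 − 8 = 1, and the invariant factors of ∂_1 are all 1, so H_0 = Z.
  H_1: rank ker ∂_1 − rank ∂_2 = (27 − 8) − 18 = 1, and ∂_2 has invariant factor 2 > 1, so H_1 = Z × Z/2.
  H_2: rank ker ∂_2 − rank ∂_3 = (18 − 18) − 0 = 0, and there is no ∂_3, so H_2 = 0.

H_0 ≅ Z,  H_1 ≅ Z × Z/2,  H_2 = 0.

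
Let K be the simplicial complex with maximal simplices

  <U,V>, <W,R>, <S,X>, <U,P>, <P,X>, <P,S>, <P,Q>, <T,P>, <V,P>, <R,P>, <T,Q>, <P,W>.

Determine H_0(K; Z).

Take the total order P < Q < R < S < T < U < V < W < X on the vertex set. Then K (dimension 1) consists of the simplices:

  0-simplices (9): P, Q, R, S, T, U, V, W, X
  1-simplices (12): PQ, PR, PS, PT, PU, PV, PW, PX, QT, RW, SX, UV

so the chain groups are C_0 ≅ Z^9, C_1 ≅ Z^12.

∂_1: C_1 → C_0 sends each edge [p,q] (with p < q) to q − p. For instance
  ∂PV = V − P.
The 9×12 boundary matrix has rank 8 and Smith normal form diag(1,1,1,1,1,1,1,1).

From H_k ≅ ker(∂_k) / im(∂_{k+1}) we obtain:

  H_0: rank C_0 − rank ∂_1 = 9 − 8 = 1, and the invariant factors of ∂_1 are all 1, so H_0 ≅ Z.

(K is a triangulation of a wedge of 4 circles.)

H_0 = Z.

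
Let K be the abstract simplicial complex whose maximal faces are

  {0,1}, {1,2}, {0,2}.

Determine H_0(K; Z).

Order the vertices as 0 < 1 < 2. Listing each simplex with vertices in this order, K has dimension 1 with simplices:

  0-simplices (3): [0], [1], [2]
  1-simplices (3): [0,1], [0,2], [1,2]

giving chain groups C_0 ≅ Z^3, C_1 ≅ Z^3.

∂_1: C_1 → C_0 is given by ∂[p,q] = [q] − [p]. For instance
  ∂[0,2] = [2] − [0].
The resulting 3×3 matrix has rank 2, and its Smith normal form has invariant factors (1,1).

Now H_k = ker ∂_k / im ∂_{k+1}, so:

  H_0: rank C_0 − rank ∂_1 = 3 − 2 = 1, and the invariant factors of ∂_1 are all 1, so H_0 = Z.

H_0 = Z.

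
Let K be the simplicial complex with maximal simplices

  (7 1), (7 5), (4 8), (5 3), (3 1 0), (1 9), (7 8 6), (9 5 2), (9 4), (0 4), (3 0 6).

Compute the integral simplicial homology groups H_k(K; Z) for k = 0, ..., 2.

Take the total order 0 < 1 < 2 < 3 < 4 < 5 < 6 < 7 < 8 < 9 on the vertex set. Then K (dimension 2) consists of the simplices:

  0-simplices (10): [0], [1], [2], [3], [4], [5], [6], [7], [8], [9]
  1-simplices (18): [0,1], [0,3], [0,4], [0,6], [1,3], [1,7], [1,9], [2,5], [2,9], [3,5], [3,6], [4,8], [4,9], [5,7], [5,9], [6,7], [6,8], [7,8]
  2-simplices (4): [0,1,3], [0,3,6], [2,5,9], [6,7,8]

so the chain groups are C_0 ≅ Z^10, C_1 ≅ Z^18, C_2 ≅ Z^4.

The boundary map ∂_1: C_1 → C_0 is given by ∂[p,q] = [q] − [p]. For instance
  ∂[5,7] = [7] − [5].
As a 10×18 matrix over Z this has rank 9, with invariant factors (1,1,1,1,1,1,1,1,1).

∂_2: C_2 → C_1 acts by ∂[p,q,r] = [q,r] − [p,r] + [p,q]. For instance
  ∂[0,3,6] = [3,6] − [0,6] + [0,3],
  ∂[6,7,8] = [7,8] − [6,8] + [6,7].
The resulting 18×4 matrix has rank 4, and its Smith normal form has invariant factors (1,1,1,1).

Computing H_k = (kernel of ∂_k) / (image of ∂_{k+1}):

  H_0: rank C_0 − rank ∂_1 = 10 − 9 = 1, and the invariant factors of ∂_1 are all 1, so H_0 = Z.
  H_1: rank ker ∂_1 − rank ∂_2 = (18 − 9) − 4 = 5, and the invariant factors of ∂_2 are all 1, so H_1 = Z^5.
  H_2: rank ker ∂_2 − rank ∂_3 = (4 − 4) − 0 = 0, and there is no ∂_3, so H_2 = 0.

As a check, the Euler characteristic is 10 − 18 + 4 = -4, which agrees with 1 − 5 + 0 = -4.

H_0 ≅ Z,  H_1 ≅ Z^5,  H_2 = 0.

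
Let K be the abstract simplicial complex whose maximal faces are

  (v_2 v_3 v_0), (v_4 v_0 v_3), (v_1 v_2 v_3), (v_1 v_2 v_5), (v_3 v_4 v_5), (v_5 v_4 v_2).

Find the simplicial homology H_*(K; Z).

H_0 = Z,  H_1 = Z,  H_2 = 0.

We work with the vertex ordering v_0 < v_1 < v_2 < v_3 < v_4 < v_5. The simplices of K, each written with vertices in increasing order, are:

  0-simplices (6): [v_0], [v_1], [v_2], [v_3], [v_4], [v_5]
  1-simplices (12): [v_0,v_2], [v_0,v_3], [v_0,v_4], [v_1,v_2], [v_1,v_3], [v_1,v_5], [v_2,v_3], [v_2,v_4], [v_2,v_5], [v_3,v_4], [v_3,v_5], [v_4,v_5]
  2-simplices (6): [v_0,v_2,v_3], [v_0,v_3,v_4], [v_1,v_2,v_3], [v_1,v_2,v_5], [v_2,v_4,v_5], [v_3,v_4,v_5]

Hence C_0 ≅ Z^6, C_1 ≅ Z^12, C_2 ≅ Z^6.

Boundary ∂_1: C_1 → C_0 is given by ∂[p,q] = [q] − [p]. For instance
  ∂[v_3,v_5] = [v_5] − [v_3].
The 6×12 boundary matrix has rank 5 and Smith normal form diag(1,1,1,1,1).

The boundary map ∂_2: C_2 → C_1 maps a triangle to the signed sum of its edges. For instance
  ∂[v_2,v_4,v_5] = [v_4,v_5] − [v_2,v_5] + [v_2,v_4],
  ∂[v_0,v_2,v_3] = [v_2,v_3] − [v_0,v_3] + [v_0,v_2].
The 12×6 boundary matrix has rank 6 and Smith normal form diag(1,1,1,1,1,1).

Reading off H_k = ker ∂_k / im ∂_{k+1}:

  H_0: rank C_0 − rank ∂_1 = 6 − 5 = 1, and the invariant factors of ∂_1 are all 1, so H_0 ≅ Z.
  H_1: rank ker ∂_1 − rank ∂_2 = (12 − 5) − 6 = 1, and the invariant factors of ∂_2 are all 1, so H_1 ≅ Z.
  H_2: rank ker ∂_2 − rank ∂_3 = (6 − 6) − 0 = 0, and there is no ∂_3, so H_2 ≅ 0.

As a check, the Euler characteristic is 6 − 12 + 6 = 0, which agrees with 1 − 1 + 0 = 0.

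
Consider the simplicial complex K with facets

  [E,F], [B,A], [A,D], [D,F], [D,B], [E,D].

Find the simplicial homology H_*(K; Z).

Order the vertices as A < B < D < E < F. Listing each simplex with vertices in this order, K has dimension 1 with simplices:

  0-simplices (5): A, B, D, E, F
  1-simplices (6): AB, AD, BD, DE, DF, EF

so the chain groups are C_0 ≅ Z^5, C_1 ≅ Z^6.

∂_1: C_1 → C_0 is given by ∂[p,q] = [q] − [p]. For instance
  ∂EF = F − E.
The 5×6 boundary matrix has rank 4 and Smith normal form diag(1,1,1,1).

Reading off H_k = ker ∂_k / im ∂_{k+1}:

  H_0: rank C_0 − rank ∂_1 = 5 − 4 = 1, and the invariant factors of ∂_1 are all 1, so H_0 = Z.
  H_1: rank ker ∂_1 − rank ∂_2 = (6 − 4) − 0 = 2, and there is no ∂_2, so H_1 = Z^2.

H_0 ≅ Z,  H_1 ≅ Z^2.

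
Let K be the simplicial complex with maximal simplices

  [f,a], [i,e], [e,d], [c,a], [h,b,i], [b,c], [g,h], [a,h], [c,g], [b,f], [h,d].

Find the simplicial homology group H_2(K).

H_2 = 0.

K has 9 vertices, 13 edges, 1 triangle.
rank ∂_2 = 1, rank ∂_3 = 0 ⇒ b_2 = 1 − 1 − 0 = 0. So H_2 ≅ 0.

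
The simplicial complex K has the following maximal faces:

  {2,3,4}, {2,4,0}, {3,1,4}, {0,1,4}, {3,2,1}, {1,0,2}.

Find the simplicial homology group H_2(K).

Take the total order 0 < 1 < 2 < 3 < 4 on the vertex set. Then K (dimension 2) consists of the simplices:

  0-simplices (5): [0], [1], [2], [3], [4]
  1-simplices (9): [0,1], [0,2], [0,4], [1,2], [1,3], [1,4], [2,3], [2,4], [3,4]
  2-simplices (6): [0,1,2], [0,1,4], [0,2,4], [1,2,3], [1,3,4], [2,3,4]

so the chain groups are C_0 ≅ Z^5, C_1 ≅ Z^9, C_2 ≅ Z^6.

Boundary ∂_1: C_1 → C_0 maps an edge to its endpoints' difference, ∂[p,q] = q − p. For instance
  ∂[1,4] = [4] − [1].
The 5×9 boundary matrix has rank 4 and Smith normal form diag(1,1,1,1).

The boundary map ∂_2: C_2 → C_1 sends each 2-simplex [p,q,r] to [q,r] − [p,r] + [p,q]. For instance
  ∂[1,3,4] = [3,4] − [1,4] + [1,3],
  ∂[0,2,4] = [2,4] − [0,4] + [0,2].
This gives a 9×6 integer matrix of rank 5; reducing to Smith normal form yields diagonal entries (1,1,1,1,1).

Reading off H_k = ker ∂_k / im ∂_{k+1}:

  H_2: rank ker ∂_2 − rank ∂_3 = (6 − 5) − 0 = 1, and there is no ∂_3, so H_2 = Z.

(K is a triangulation of the 2-sphere S^2.)

H_2 ≅ Z.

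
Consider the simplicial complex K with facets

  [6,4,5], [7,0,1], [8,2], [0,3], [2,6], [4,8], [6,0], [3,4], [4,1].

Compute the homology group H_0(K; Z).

H_0 ≅ Z.

K has 9 vertices, 13 edges, 2 triangles.
rank ∂_0 = 0, rank ∂_1 = 8 ⇒ b_0 = 9 − 0 − 8 = 1; all invariant factors of ∂_1 are 1 so no torsion. So H_0 ≅ Z.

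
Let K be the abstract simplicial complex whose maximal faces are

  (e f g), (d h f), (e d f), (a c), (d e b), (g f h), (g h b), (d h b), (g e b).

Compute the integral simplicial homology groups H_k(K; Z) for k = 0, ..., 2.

H_0 = Z^2,  H_1 = 0,  H_2 = Z.

We work with the vertex ordering a < b < c < d < e < f < g < h. The simplices of K, each written with vertices in increasing order, are:

  0-simplices (8): a, b, c, d, e, f, g, h
  1-simplices (13): ac, bd, be, bg, bh, de, df, dh, ef, eg, fg, fh, gh
  2-simplices (8): bde, bdh, beg, bgh, def, dfh, efg, fgh

giving chain groups C_0 ≅ Z^8, C_1 ≅ Z^13, C_2 ≅ Z^8.

Boundary ∂_1: C_1 → C_0 is given by ∂[p,q] = [q] − [p]. For instance
  ∂fg = g − f.
This gives a 8×13 integer matrix of rank 6; reducing to Smith normal form yields diagonal entries (1,1,1,1,1,1).

The boundary map ∂_2: C_2 → C_1 maps a triangle to the signed sum of its edges. For instance
  ∂bdh = dh − bh + bd,
  ∂def = ef − df + de.
The resulting 13×8 matrix has rank 7, and its Smith normal form has invariant factors (1,1,1,1,1,1,1).

Reading off H_k = ker ∂_k / im ∂_{k+1}:

  H_0: rank C_0 − rank ∂_1 = 8 − 6 = 2, and the invariant factors of ∂_1 are all 1, so H_0 = Z^2.
  H_1: rank ker ∂_1 − rank ∂_2 = (13 − 6) − 7 = 0, and the invariant factors of ∂_2 are all 1, so H_1 = 0.
  H_2: rank ker ∂_2 − rank ∂_3 = (8 − 7) − 0 = 1, and there is no ∂_3, so H_2 = Z.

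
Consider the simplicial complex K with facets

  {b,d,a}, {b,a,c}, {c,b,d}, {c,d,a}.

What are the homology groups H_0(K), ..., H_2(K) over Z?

H_0 = Z,  H_1 = 0,  H_2 = Z.

Order the vertices as a < b < c < d. Listing each simplex with vertices in this order, K has dimension 2 with simplices:

  0-simplices (4): a, b, c, d
  1-simplices (6): ab, ac, ad, bc, bd, cd
  2-simplices (4): abc, abd, acd, bcd

giving chain groups C_0 ≅ Z^4, C_1 ≅ Z^6, C_2 ≅ Z^4.

Boundary ∂_1: C_1 → C_0 sends each edge [p,q] (with p < q) to q − p.
The resulting 4×6 matrix has rank 3, and its Smith normal form has invariant factors (1,1,1).

∂_2: C_2 → C_1 acts by ∂[p,q,r] = [q,r] − [p,r] + [p,q]. For instance
  ∂acd = cd − ad + ac,
  ∂bcd = cd − bd + bc.
As a 6×4 matrix over Z this has rank 3, with invariant factors (1,1,1).

Now H_k = ker ∂_k / im ∂_{k+1}, so:

  H_0: rank C_0 − rank ∂_1 = 4 − 3 = 1, and the invariant factors of ∂_1 are all 1, so H_0 ≅ Z.
  H_1: rank ker ∂_1 − rank ∂_2 = (6 − 3) − 3 = 0, and the invariant factors of ∂_2 are all 1, so H_1 ≅ 0.
  H_2: rank ker ∂_2 − rank ∂_3 = (4 − 3) − 0 = 1, and there is no ∂_3, so H_2 ≅ Z.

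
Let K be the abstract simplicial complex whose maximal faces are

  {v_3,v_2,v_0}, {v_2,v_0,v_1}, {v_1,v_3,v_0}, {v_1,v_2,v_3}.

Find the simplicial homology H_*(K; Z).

Fix the vertex order v_0 < v_1 < v_2 < v_3 and write every simplex with vertices in increasing order. Then dim K = 2 and the simplices of K are:

  0-simplices (4): [v_0], [v_1], [v_2], [v_3]
  1-simplices (6): [v_0,v_1], [v_0,v_2], [v_0,v_3], [v_1,v_2], [v_1,v_3], [v_2,v_3]
  2-simplices (4): [v_0,v_1,v_2], [v_0,v_1,v_3], [v_0,v_2,v_3], [v_1,v_2,v_3]

Hence C_0 ≅ Z^4, C_1 ≅ Z^6, C_2 ≅ Z^4.

Boundary ∂_1: C_1 → C_0 sends each edge [p,q] (with p < q) to q − p.
The resulting 4×6 matrix has rank 3, and its Smith normal form has invariant factors (1,1,1).

The boundary map ∂_2: C_2 → C_1 sends each 2-simplex [p,q,r] to [q,r] − [p,r] + [p,q]. For instance
  ∂[v_1,v_2,v_3] = [v_2,v_3] − [v_1,v_3] + [v_1,v_2],
  ∂[v_0,v_1,v_3] = [v_1,v_3] − [v_0,v_3] + [v_0,v_1].
The 6×4 boundary matrix has rank 3 and Smith normal form diag(1,1,1).

Computing H_k = (kernel of ∂_k) / (image of ∂_{k+1}):

  H_0: rank C_0 − rank ∂_1 = 4 − 3 = 1, and the invariant factors of ∂_1 are all 1, so H_0 = Z.
  H_1: rank ker ∂_1 − rank ∂_2 = (6 − 3) − 3 = 0, and the invariant factors of ∂_2 are all 1, so H_1 = 0.
  H_2: rank ker ∂_2 − rank ∂_3 = (4 − 3) − 0 = 1, and there is no ∂_3, so H_2 = Z.

H_0 ≅ Z,  H_1 = 0,  H_2 ≅ Z.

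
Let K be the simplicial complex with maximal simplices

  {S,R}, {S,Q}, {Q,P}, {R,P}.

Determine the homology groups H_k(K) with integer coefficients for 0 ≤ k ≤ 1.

We work with the vertex ordering P < Q < R < S. The simplices of K, each written with vertices in increasing order, are:

  0-simplices (4): P, Q, R, S
  1-simplices (4): PQ, PR, QS, RS

so the chain groups are C_0 ≅ Z^4, C_1 ≅ Z^4.

∂_1: C_1 → C_0 sends each edge [p,q] (with p < q) to q − p. For instance
  ∂RS = S − R.
As a 4×4 matrix over Z this has rank 3, with invariant factors (1,1,1).

From H_k ≅ ker(∂_k) / im(∂_{k+1}) we obtain:

  H_0: rank C_0 − rank ∂_1 = 4 − 3 = 1, and the invariant factors of ∂_1 are all 1, so H_0 = Z.
  H_1: rank ker ∂_1 − rank ∂_2 = (4 − 3) − 0 = 1, and there is no ∂_2, so H_1 = Z.

As a check, the Euler characteristic is 4 − 4 = 0, which agrees with 1 − 1 = 0.
(K is a triangulation of the circle S^1.)

H_0 ≅ Z,  H_1 ≅ Z.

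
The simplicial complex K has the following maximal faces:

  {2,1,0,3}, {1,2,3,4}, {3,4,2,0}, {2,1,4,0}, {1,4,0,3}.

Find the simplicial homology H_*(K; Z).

H_0 ≅ Z,  H_1 = 0,  H_2 = 0,  H_3 ≅ Z.

Take the total order 0 < 1 < 2 < 3 < 4 on the vertex set. Then K (dimension 3) consists of the simplices:

  0-simplices (5): [0], [1], [2], [3], [4]
  1-simplices (10): [0,1], [0,2], [0,3], [0,4], [1,2], [1,3], [1,4], [2,3], [2,4], [3,4]
  2-simplices (10): [0,1,2], [0,1,3], [0,1,4], [0,2,3], [0,2,4], [0,3,4], [1,2,3], [1,2,4], [1,3,4], [2,3,4]
  3-simplices (5): [0,1,2,3], [0,1,2,4], [0,1,3,4], [0,2,3,4], [1,2,3,4]

giving chain groups C_0 ≅ Z^5, C_1 ≅ Z^10, C_2 ≅ Z^10, C_3 ≅ Z^5.

∂_1: C_1 → C_0 sends each edge [p,q] (with p < q) to q − p. For instance
  ∂[3,4] = [4] − [3].
This gives a 5×10 integer matrix of rank 4; reducing to Smith normal form yields diagonal entries (1,1,1,1).

The boundary map ∂_2: C_2 → C_1 sends each 2-simplex [p,q,r] to [q,r] − [p,r] + [p,q]. For instance
  ∂[1,2,4] = [2,4] − [1,4] + [1,2],
  ∂[0,2,3] = [2,3] − [0,3] + [0,2].
The 10×10 boundary matrix has rank 6 and Smith normal form diag(1,1,1,1,1,1).

∂_3: C_3 → C_2 sends each 3-simplex σ to the alternating sum Σ_i (−1)^i (σ with its i-th vertex removed). For instance
  ∂[1,2,3,4] = [2,3,4] − [1,3,4] + [1,2,4] − [1,2,3],
  ∂[0,2,3,4] = [2,3,4] − [0,3,4] + [0,2,4] − [0,2,3].
The resulting 10×5 matrix has rank 4, and its Smith normal form has invariant factors (1,1,1,1).

From H_k ≅ ker(∂_k) / im(∂_{k+1}) we obtain:

  H_0: rank C_0 − rank ∂_1 = 5 − 4 = 1, and the invariant factors of ∂_1 are all 1, so H_0 ≅ Z.
  H_1: rank ker ∂_1 − rank ∂_2 = (10 − 4) − 6 = 0, and the invariant factors of ∂_2 are all 1, so H_1 ≅ 0.
  H_2: rank ker ∂_2 − rank ∂_3 = (10 − 6) − 4 = 0, and the invariant factors of ∂_3 are all 1, so H_2 ≅ 0.
  H_3: rank ker ∂_3 − rank ∂_4 = (5 − 4) − 0 = 1, and there is no ∂_4, so H_3 ≅ Z.

As a check, the Euler characteristic is 5 − 10 + 10 − 5 = 0, which agrees with 1 − 0 + 0 − 1 = 0.
(K is a triangulation of the 3-sphere S^3.)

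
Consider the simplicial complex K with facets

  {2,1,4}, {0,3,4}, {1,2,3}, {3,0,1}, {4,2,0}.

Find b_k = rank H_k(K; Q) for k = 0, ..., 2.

Fix the vertex order 0 < 1 < 2 < 3 < 4 and write every simplex with vertices in increasing order. Then dim K = 2 and the simplices of K are:

  0-simplices (5): [0], [1], [2], [3], [4]
  1-simplices (10): [0,1], [0,2], [0,3], [0,4], [1,2], [1,3], [1,4], [2,3], [2,4], [3,4]
  2-simplices (5): [0,1,3], [0,2,4], [0,3,4], [1,2,3], [1,2,4]

giving chain groups C_0 ≅ Z^5, C_1 ≅ Z^10, C_2 ≅ Z^5.

Boundary ∂_1: C_1 → C_0 is given by ∂[p,q] = [q] − [p]. For instance
  ∂[0,4] = [4] − [0].
The resulting 5×10 matrix has rank 4, and its Smith normal form has invariant factors (1,1,1,1).

The boundary map ∂_2: C_2 → C_1 maps a triangle to the signed sum of its edges. For instance
  ∂[0,2,4] = [2,4] − [0,4] + [0,2],
  ∂[0,3,4] = [3,4] − [0,4] + [0,3].
The 10×5 boundary matrix has rank 5 and Smith normal form diag(1,1,1,1,1).

Now H_k = ker ∂_k / im ∂_{k+1}, so:

  H_0: rank C_0 − rank ∂_1 = 5 − 4 = 1, and the invariant factors of ∂_1 are all 1, so H_0 ≅ Z.
  H_1: rank ker ∂_1 − rank ∂_2 = (10 − 4) − 5 = 1, and the invariant factors of ∂_2 are all 1, so H_1 ≅ Z.
  H_2: rank ker ∂_2 − rank ∂_3 = (5 − 5) − 0 = 0, and there is no ∂_3, so H_2 ≅ 0.

As a check, the Euler characteristic is 5 − 10 + 5 = 0, which agrees with 1 − 1 + 0 = 0.

Hence the Betti numbers are b_0 = 1, b_1 = 1, b_2 = 0.

b_0 = 1, b_1 = 1, b_2 = 0.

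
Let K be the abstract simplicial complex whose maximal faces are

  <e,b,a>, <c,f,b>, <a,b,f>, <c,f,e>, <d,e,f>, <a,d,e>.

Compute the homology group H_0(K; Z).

H_0 ≅ Z.

K has 6 vertices, 12 edges, 6 triangles.
rank ∂_0 = 0, rank ∂_1 = 5 ⇒ b_0 = 6 − 0 − 5 = 1; all invariant factors of ∂_1 are 1 so no torsion. So H_0 = Z.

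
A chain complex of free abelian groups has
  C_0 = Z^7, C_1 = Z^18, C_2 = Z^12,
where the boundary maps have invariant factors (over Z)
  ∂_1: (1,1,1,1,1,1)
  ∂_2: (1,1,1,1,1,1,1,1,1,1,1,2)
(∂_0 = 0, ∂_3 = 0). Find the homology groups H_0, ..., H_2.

H_0 ≅ Z,  H_1 ≅ Z/2Z,  H_2 = 0.

H_0: b_0 = 7 − 0 − 6 = 1; torsion from ∂_1 factors > 1: none. So H_0 ≅ Z.
H_1: b_1 = 18 − 6 − 12 = 0; torsion from ∂_2 factors > 1: [2]. So H_1 ≅ Z/2Z.
H_2: b_2 = 12 − 12 − 0 = 0; torsion from ∂_3 factors > 1: none. So H_2 ≅ 0.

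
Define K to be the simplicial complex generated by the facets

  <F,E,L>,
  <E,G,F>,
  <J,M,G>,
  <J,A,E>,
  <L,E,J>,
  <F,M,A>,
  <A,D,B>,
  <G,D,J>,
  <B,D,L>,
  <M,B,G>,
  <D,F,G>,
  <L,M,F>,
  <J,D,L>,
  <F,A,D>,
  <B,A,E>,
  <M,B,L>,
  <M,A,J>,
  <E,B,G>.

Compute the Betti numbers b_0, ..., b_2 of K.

b_0 = 1, b_1 = 2, b_2 = 1.

Take the total order A < B < D < E < F < G < J < L < M on the vertex set. Then K (dimension 2) consists of the simplices:

  0-simplices (9): A, B, D, E, F, G, J, L, M
  1-simplices (27): AB, AD, AE, AF, AJ, AM, BD, BE, BG, BL, BM, DF, DG, DJ, DL, EF, EG, EJ, EL, FG, FL, FM, GJ, GM, JL, JM, LM
  2-simplices (18): ABD, ABE, ADF, AEJ, AFM, AJM, BDL, BEG, BGM, BLM, DFG, DGJ, DJL, EFG, EFL, EJL, FLM, GJM

giving chain groups C_0 ≅ Z^9, C_1 ≅ Z^27, C_2 ≅ Z^18.

Boundary ∂_1: C_1 → C_0 is given by ∂[p,q] = [q] − [p].
The resulting 9×27 matrix has rank 8, and its Smith normal form has invariant factors (1,1,1,1,1,1,1,1).

∂_2: C_2 → C_1 maps a triangle to the signed sum of its edges. For instance
  ∂BGM = GM − BM + BG,
  ∂EJL = JL − EL + EJ.
The resulting 27×18 matrix has rank 17, and its Smith normal form has invariant factors (1,1,1,1,1,1,1,1,1,1,1,1,1,1,1,1,1).

From H_k ≅ ker(∂_k) / im(∂_{k+1}) we obtain:

  H_0: rank C_0 − rank ∂_1 = 9 − 8 = 1, and the invariant factors of ∂_1 are all 1, so H_0 = Z.
  H_1: rank ker ∂_1 − rank ∂_2 = (27 − 8) − 17 = 2, and the invariant factors of ∂_2 are all 1, so H_1 = Z^2.
  H_2: rank ker ∂_2 − rank ∂_3 = (18 − 17) − 0 = 1, and there is no ∂_3, so H_2 = Z.

Hence the Betti numbers are b_0 = 1, b_1 = 2, b_2 = 1.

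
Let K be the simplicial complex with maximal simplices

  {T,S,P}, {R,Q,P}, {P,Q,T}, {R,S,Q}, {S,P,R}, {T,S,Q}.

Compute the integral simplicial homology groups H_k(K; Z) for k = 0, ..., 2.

K has 5 vertices, 9 edges, 6 triangles.
rank ∂_0 = 0, rank ∂_1 = 4 ⇒ b_0 = 5 − 0 − 4 = 1; all invariant factors of ∂_1 are 1 so no torsion. So H_0 ≅ Z.
rank ∂_1 = 4, rank ∂_2 = 5 ⇒ b_1 = 9 − 4 − 5 = 0; all invariant factors of ∂_2 are 1 so no torsion. So H_1 ≅ 0.
rank ∂_2 = 5, rank ∂_3 = 0 ⇒ b_2 = 6 − 5 − 0 = 1. So H_2 ≅ Z.

H_0 ≅ Z,  H_1 = 0,  H_2 ≅ Z.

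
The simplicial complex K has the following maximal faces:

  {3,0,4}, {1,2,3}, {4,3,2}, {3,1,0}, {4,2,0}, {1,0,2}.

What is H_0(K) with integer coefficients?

H_0 = Z.

Take the total order 0 < 1 < 2 < 3 < 4 on the vertex set. Then K (dimension 2) consists of the simplices:

  0-simplices (5): [0], [1], [2], [3], [4]
  1-simplices (9): [0,1], [0,2], [0,3], [0,4], [1,2], [1,3], [2,3], [2,4], [3,4]
  2-simplices (6): [0,1,2], [0,1,3], [0,2,4], [0,3,4], [1,2,3], [2,3,4]

Hence C_0 ≅ Z^5, C_1 ≅ Z^9, C_2 ≅ Z^6.

∂_1: C_1 → C_0 sends each edge [p,q] (with p < q) to q − p. For instance
  ∂[0,2] = [2] − [0].
The 5×9 boundary matrix has rank 4 and Smith normal form diag(1,1,1,1).

∂_2: C_2 → C_1 maps a triangle to the signed sum of its edges. For instance
  ∂[0,3,4] = [3,4] − [0,4] + [0,3],
  ∂[0,1,2] = [1,2] − [0,2] + [0,1].
This gives a 9×6 integer matrix of rank 5; reducing to Smith normal form yields diagonal entries (1,1,1,1,1).

Now H_k = ker ∂_k / im ∂_{k+1}, so:

  H_0: rank C_0 − rank ∂_1 = 5 − 4 = 1, and the invariant factors of ∂_1 are all 1, so H_0 = Z.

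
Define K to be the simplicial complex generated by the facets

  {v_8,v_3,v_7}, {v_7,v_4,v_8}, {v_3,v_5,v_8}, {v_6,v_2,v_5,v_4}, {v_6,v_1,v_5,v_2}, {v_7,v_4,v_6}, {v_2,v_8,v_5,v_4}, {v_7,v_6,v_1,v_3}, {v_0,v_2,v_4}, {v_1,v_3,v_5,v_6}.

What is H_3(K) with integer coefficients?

H_3 ≅ 0.

Take the total order v_0 < v_1 < v_2 < v_3 < v_4 < v_5 < v_6 < v_7 < v_8 on the vertex set. Then K (dimension 3) consists of the simplices:

  0-simplices (9): [v_0], [v_1], [v_2], [v_3], [v_4], [v_5], [v_6], [v_7], [v_8]
  1-simplices (23): (23 of them)
  2-simplices (21): (21 of them)
  3-simplices (5): [v_1,v_2,v_5,v_6], [v_1,v_3,v_5,v_6], [v_1,v_3,v_6,v_7], [v_2,v_4,v_5,v_6], [v_2,v_4,v_5,v_8]

Hence C_0 ≅ Z^9, C_1 ≅ Z^23, C_2 ≅ Z^21, C_3 ≅ Z^5.

Boundary ∂_1: C_1 → C_0 is given by ∂[p,q] = [q] − [p].
As a 9×23 matrix over Z this has rank 8, with invariant factors (1,1,1,1,1,1,1,1).

Boundary ∂_2: C_2 → C_1 acts by ∂[p,q,r] = [q,r] − [p,r] + [p,q]. For instance
  ∂[v_2,v_4,v_5] = [v_4,v_5] − [v_2,v_5] + [v_2,v_4],
  ∂[v_4,v_7,v_8] = [v_7,v_8] − [v_4,v_8] + [v_4,v_7].
This gives a 23×21 integer matrix of rank 15; reducing to Smith normal form yields diagonal entries (1,1,1,1,1,1,1,1,1,1,1,1,1,1,1).

The boundary map ∂_3: C_3 → C_2 sends each 3-simplex σ to the alternating sum Σ_i (−1)^i (σ with its i-th vertex removed). For instance
  ∂[v_1,v_3,v_5,v_6] = [v_3,v_5,v_6] − [v_1,v_5,v_6] + [v_1,v_3,v_6] − [v_1,v_3,v_5],
  ∂[v_1,v_2,v_5,v_6] = [v_2,v_5,v_6] − [v_1,v_5,v_6] + [v_1,v_2,v_6] − [v_1,v_2,v_5].
As a 21×5 matrix over Z this has rank 5, with invariant factors (1,1,1,1,1).

From H_k ≅ ker(∂_k) / im(∂_{k+1}) we obtain:

  H_3: rank ker ∂_3 − rank ∂_4 = (5 − 5) − 0 = 0, and there is no ∂_4, so H_3 ≅ 0.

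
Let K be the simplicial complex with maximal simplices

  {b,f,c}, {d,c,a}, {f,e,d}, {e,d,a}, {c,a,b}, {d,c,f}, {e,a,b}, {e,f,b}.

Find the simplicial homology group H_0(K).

Fix the vertex order a < b < c < d < e < f and write every simplex with vertices in increasing order. Then dim K = 2 and the simplices of K are:

  0-simplices (6): a, b, c, d, e, f
  1-simplices (12): ab, ac, ad, ae, bc, be, bf, cd, cf, de, df, ef
  2-simplices (8): abc, abe, acd, ade, bcf, bef, cdf, def

giving chain groups C_0 ≅ Z^6, C_1 ≅ Z^12, C_2 ≅ Z^8.

∂_1: C_1 → C_0 sends each edge [p,q] (with p < q) to q − p.
This gives a 6×12 integer matrix of rank 5; reducing to Smith normal form yields diagonal entries (1,1,1,1,1).

∂_2: C_2 → C_1 sends each 2-simplex [p,q,r] to [q,r] − [p,r] + [p,q]. For instance
  ∂abc = bc − ac + ab,
  ∂cdf = df − cf + cd.
As a 12×8 matrix over Z this has rank 7, with invariant factors (1,1,1,1,1,1,1).

Computing H_k = (kernel of ∂_k) / (image of ∂_{k+1}):

  H_0: rank C_0 − rank ∂_1 = 6 − 5 = 1, and the invariant factors of ∂_1 are all 1, so H_0 ≅ Z.

H_0 = Z.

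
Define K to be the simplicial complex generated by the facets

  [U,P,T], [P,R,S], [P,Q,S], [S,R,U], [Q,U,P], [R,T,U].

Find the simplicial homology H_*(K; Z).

Order the vertices as P < Q < R < S < T < U. Listing each simplex with vertices in this order, K has dimension 2 with simplices:

  0-simplices (6): P, Q, R, S, T, U
  1-simplices (12): PQ, PR, PS, PT, PU, QS, QU, RS, RT, RU, SU, TU
  2-simplices (6): PQS, PQU, PRS, PTU, RSU, RTU

so the chain groups are C_0 ≅ Z^6, C_1 ≅ Z^12, C_2 ≅ Z^6.

∂_1: C_1 → C_0 sends each edge [p,q] (with p < q) to q − p.
The resulting 6×12 matrix has rank 5, and its Smith normal form has invariant factors (1,1,1,1,1).

Boundary ∂_2: C_2 → C_1 acts by ∂[p,q,r] = [q,r] − [p,r] + [p,q]. For instance
  ∂RTU = TU − RU + RT,
  ∂PQU = QU − PU + PQ.
The resulting 12×6 matrix has rank 6, and its Smith normal form has invariant factors (1,1,1,1,1,1).

Computing H_k = (kernel of ∂_k) / (image of ∂_{k+1}):

  H_0: rank C_0 − rank ∂_1 = 6 − 5 = 1, and the invariant factors of ∂_1 are all 1, so H_0 ≅ Z.
  H_1: rank ker ∂_1 − rank ∂_2 = (12 − 5) − 6 = 1, and the invariant factors of ∂_2 are all 1, so H_1 ≅ Z.
  H_2: rank ker ∂_2 − rank ∂_3 = (6 − 6) − 0 = 0, and there is no ∂_3, so H_2 ≅ 0.

(K is a triangulation of the cylinder S^1 x I.)

H_0 = Z,  H_1 = Z,  H_2 = 0.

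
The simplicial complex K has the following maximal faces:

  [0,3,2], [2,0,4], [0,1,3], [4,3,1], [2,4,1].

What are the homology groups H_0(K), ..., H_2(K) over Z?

Order the vertices as 0 < 1 < 2 < 3 < 4. Listing each simplex with vertices in this order, K has dimension 2 with simplices:

  0-simplices (5): [0], [1], [2], [3], [4]
  1-simplices (10): [0,1], [0,2], [0,3], [0,4], [1,2], [1,3], [1,4], [2,3], [2,4], [3,4]
  2-simplices (5): [0,1,3], [0,2,3], [0,2,4], [1,2,4], [1,3,4]

Hence C_0 ≅ Z^5, C_1 ≅ Z^10, C_2 ≅ Z^5.

Boundary ∂_1: C_1 → C_0 is given by ∂[p,q] = [q] − [p].
The resulting 5×10 matrix has rank 4, and its Smith normal form has invariant factors (1,1,1,1).

Boundary ∂_2: C_2 → C_1 sends each 2-simplex [p,q,r] to [q,r] − [p,r] + [p,q]. For instance
  ∂[0,2,4] = [2,4] − [0,4] + [0,2],
  ∂[1,2,4] = [2,4] − [1,4] + [1,2].
This gives a 10×5 integer matrix of rank 5; reducing to Smith normal form yields diagonal entries (1,1,1,1,1).

Now H_k = ker ∂_k / im ∂_{k+1}, so:

  H_0: rank C_0 − rank ∂_1 = 5 − 4 = 1, and the invariant factors of ∂_1 are all 1, so H_0 = Z.
  H_1: rank ker ∂_1 − rank ∂_2 = (10 − 4) − 5 = 1, and the invariant factors of ∂_2 are all 1, so H_1 = Z.
  H_2: rank ker ∂_2 − rank ∂_3 = (5 − 5) − 0 = 0, and there is no ∂_3, so H_2 = 0.

As a check, the Euler characteristic is 5 − 10 + 5 = 0, which agrees with 1 − 1 + 0 = 0.
(K is a triangulation of the Möbius band.)

H_0 ≅ Z,  H_1 ≅ Z,  H_2 = 0.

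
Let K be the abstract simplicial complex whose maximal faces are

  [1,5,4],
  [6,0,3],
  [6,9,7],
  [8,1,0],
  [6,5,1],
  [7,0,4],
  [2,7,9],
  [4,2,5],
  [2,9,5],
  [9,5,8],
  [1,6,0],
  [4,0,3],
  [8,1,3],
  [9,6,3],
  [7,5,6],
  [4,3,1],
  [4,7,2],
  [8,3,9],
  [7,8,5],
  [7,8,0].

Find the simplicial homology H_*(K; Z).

H_0 ≅ Z,  H_1 ≅ Z ⊕ Z/2,  H_2 = 0.

Take the total order 0 < 1 < 2 < 3 < 4 < 5 < 6 < 7 < 8 < 9 on the vertex set. Then K (dimension 2) consists of the simplices:

  0-simplices (10): [0], [1], [2], [3], [4], [5], [6], [7], [8], [9]
  1-simplices (30): (30 of them)
  2-simplices (20): (20 of them)

giving chain groups C_0 ≅ Z^10, C_1 ≅ Z^30, C_2 ≅ Z^20.

Boundary ∂_1: C_1 → C_0 sends each edge [p,q] (with p < q) to q − p. For instance
  ∂[5,8] = [8] − [5].
The resulting 10×30 matrix has rank 9, and its Smith normal form has invariant factors (1,1,1,1,1,1,1,1,1).

Boundary ∂_2: C_2 → C_1 sends each 2-simplex [p,q,r] to [q,r] − [p,r] + [p,q]. For instance
  ∂[0,3,6] = [3,6] − [0,6] + [0,3],
  ∂[3,8,9] = [8,9] − [3,9] + [3,8].
This gives a 30×20 integer matrix of rank 20; reducing to Smith normal form yields diagonal entries (1,1,1,1,1,1,1,1,1,1,1,1,1,1,1,1,1,1,1,2).

Now H_k = ker ∂_k / im ∂_{k+1}, so:

  H_0: rank C_0 − rank ∂_1 = 10 − 9 = 1, and the invariant factors of ∂_1 are all 1, so H_0 ≅ Z.
  H_1: rank ker ∂_1 − rank ∂_2 = (30 − 9) − 20 = 1, and ∂_2 has invariant factor 2 > 1, so H_1 ≅ Z ⊕ Z/2.
  H_2: rank ker ∂_2 − rank ∂_3 = (20 − 20) − 0 = 0, and there is no ∂_3, so H_2 ≅ 0.

As a check, the Euler characteristic is 10 − 30 + 20 = 0, which agrees with 1 − 1 + 0 = 0.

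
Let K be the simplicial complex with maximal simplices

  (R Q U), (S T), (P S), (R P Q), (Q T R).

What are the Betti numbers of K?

b_0 = 1, b_1 = 1, b_2 = 0.

Take the total order P < Q < R < S < T < U on the vertex set. Then K (dimension 2) consists of the simplices:

  0-simplices (6): P, Q, R, S, T, U
  1-simplices (9): PQ, PR, PS, QR, QT, QU, RT, RU, ST
  2-simplices (3): PQR, QRT, QRU

giving chain groups C_0 ≅ Z^6, C_1 ≅ Z^9, C_2 ≅ Z^3.

Boundary ∂_1: C_1 → C_0 is given by ∂[p,q] = [q] − [p].
The 6×9 boundary matrix has rank 5 and Smith normal form diag(1,1,1,1,1).

Boundary ∂_2: C_2 → C_1 sends each 2-simplex [p,q,r] to [q,r] − [p,r] + [p,q]. For instance
  ∂PQR = QR − PR + PQ,
  ∂QRT = RT − QT + QR.
The 9×3 boundary matrix has rank 3 and Smith normal form diag(1,1,1).

Computing H_k = (kernel of ∂_k) / (image of ∂_{k+1}):

  H_0: rank C_0 − rank ∂_1 = 6 − 5 = 1, and the invariant factors of ∂_1 are all 1, so H_0 ≅ Z.
  H_1: rank ker ∂_1 − rank ∂_2 = (9 − 5) − 3 = 1, and the invariant factors of ∂_2 are all 1, so H_1 ≅ Z.
  H_2: rank ker ∂_2 − rank ∂_3 = (3 − 3) − 0 = 0, and there is no ∂_3, so H_2 ≅ 0.

As a check, the Euler characteristic is 6 − 9 + 3 = 0, which agrees with 1 − 1 + 0 = 0.

Hence the Betti numbers are b_0 = 1, b_1 = 1, b_2 = 0.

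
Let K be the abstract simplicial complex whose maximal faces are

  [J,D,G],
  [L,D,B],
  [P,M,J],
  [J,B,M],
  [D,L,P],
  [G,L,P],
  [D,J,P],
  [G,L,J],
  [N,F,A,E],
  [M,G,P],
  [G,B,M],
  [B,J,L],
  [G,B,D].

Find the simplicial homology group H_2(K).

H_2 = 0.

Take the total order A < B < D < E < F < G < J < L < M < N < P on the vertex set. Then K (dimension 3) consists of the simplices:

  0-simplices (11): A, B, D, E, F, G, J, L, M, N, P
  1-simplices (24): AE, AF, AN, BD, BG, BJ, BL, BM, DG, DJ, DL, DP, EF, EN, FN, GJ, GL, GM, GP, JL, JM, JP, LP, MP
  2-simplices (16): AEF, AEN, AFN, BDG, BDL, BGM, BJL, BJM, DGJ, DJP, DLP, EFN, GJL, GLP, GMP, JMP
  3-simplices (1): AEFN

so the chain groups are C_0 ≅ Z^11, C_1 ≅ Z^24, C_2 ≅ Z^16, C_3 ≅ Z^1.

∂_1: C_1 → C_0 maps an edge to its endpoints' difference, ∂[p,q] = q − p. For instance
  ∂FN = N − F.
The 11×24 boundary matrix has rank 9 and Smith normal form diag(1,1,1,1,1,1,1,1,1).

The boundary map ∂_2: C_2 → C_1 maps a triangle to the signed sum of its edges. For instance
  ∂AEF = EF − AF + AE,
  ∂GMP = MP − GP + GM.
As a 24×16 matrix over Z this has rank 15, with invariant factors (1,1,1,1,1,1,1,1,1,1,1,1,1,1,2).

The boundary map ∂_3: C_3 → C_2 sends each 3-simplex σ to the alternating sum Σ_i (−1)^i (σ with its i-th vertex removed). For instance
  ∂AEFN = EFN − AFN + AEN − AEF.
The resulting 16×1 matrix has rank 1, and its Smith normal form has invariant factors (1).

Reading off H_k = ker ∂_k / im ∂_{k+1}:

  H_2: rank ker ∂_2 − rank ∂_3 = (16 − 15) − 1 = 0, and the invariant factors of ∂_3 are all 1, so H_2 = 0.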